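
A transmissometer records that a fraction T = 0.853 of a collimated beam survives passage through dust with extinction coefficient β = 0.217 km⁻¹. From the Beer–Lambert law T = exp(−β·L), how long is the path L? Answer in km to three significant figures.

0.733 km

Beer–Lambert: T = exp(−βL) ⇒ L = −ln(T)/β = −ln(0.853)/0.217 = 0.1590/0.217 = 0.7327 km.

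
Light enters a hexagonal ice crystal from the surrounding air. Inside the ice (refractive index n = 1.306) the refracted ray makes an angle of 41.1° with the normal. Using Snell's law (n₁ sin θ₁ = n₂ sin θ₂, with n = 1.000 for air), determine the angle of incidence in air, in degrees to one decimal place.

59.2°

Snell: sin θ_i = n · sin θ_r = 1.306 × sin 41.1° = 1.306 × 0.6574 = 0.8585.
θ_i = arcsin(0.8585) = 59.15°.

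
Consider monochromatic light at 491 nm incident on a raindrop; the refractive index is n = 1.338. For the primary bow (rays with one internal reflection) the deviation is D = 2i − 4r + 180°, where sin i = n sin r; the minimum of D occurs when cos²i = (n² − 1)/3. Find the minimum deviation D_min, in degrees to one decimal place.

cos²i = (1.79024 − 1)/3 = 0.26341; i = arccos(0.51324) = 59.120°.
sin r = sin 59.120°/1.338 = 0.64144; r = 39.899°.
D_min = 2·59.120° − 4·39.899° + 180° = 138.643°.

138.6°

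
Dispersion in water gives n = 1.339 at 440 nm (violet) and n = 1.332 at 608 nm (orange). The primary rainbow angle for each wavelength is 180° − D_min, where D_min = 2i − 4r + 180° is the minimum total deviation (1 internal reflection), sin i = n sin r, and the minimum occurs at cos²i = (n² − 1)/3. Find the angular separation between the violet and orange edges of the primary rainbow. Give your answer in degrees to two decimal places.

At 440 nm (n = 1.339): cos²i = 0.26431 → i = 59.062°, r = 39.834°, D_min = 138.786°, rainbow angle = 41.214°.
At 608 nm (n = 1.332): cos²i = 0.25807 → i = 59.469°, r = 40.290°, D_min = 137.776°, rainbow angle = 42.224°.
Angular width = |41.214° − 42.224°| = 1.010°.

1.01°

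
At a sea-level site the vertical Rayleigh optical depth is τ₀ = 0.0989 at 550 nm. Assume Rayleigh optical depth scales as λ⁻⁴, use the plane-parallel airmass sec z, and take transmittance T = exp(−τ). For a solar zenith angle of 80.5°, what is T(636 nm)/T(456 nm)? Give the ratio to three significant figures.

2.54

Airmass: sec 80.5° = 6.0589.
τ(636 nm) = 0.0989 × (550/636)⁴ × 6.0589 = 0.0989 × 0.5593 × 6.0589 = 0.3351.
τ(456 nm) = 0.0989 × (550/456)⁴ × 6.0589 = 0.0989 × 2.1164 × 6.0589 = 1.2682.
T(636)/T(456) = exp(τ_B − τ_A) = exp(0.9330) = 2.5422.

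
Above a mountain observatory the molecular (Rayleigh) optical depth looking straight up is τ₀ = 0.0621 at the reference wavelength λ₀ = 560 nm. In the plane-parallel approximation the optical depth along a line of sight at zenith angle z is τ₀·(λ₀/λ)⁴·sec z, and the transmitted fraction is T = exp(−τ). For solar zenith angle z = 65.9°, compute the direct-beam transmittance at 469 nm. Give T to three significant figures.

sec 65.9° = 2.4490.
τ = 0.0621 × (560/469)⁴ × 2.4490 = 0.0621 × 2.0326 × 2.4490 = 0.3091.
T = exp(−0.3091) = 0.7341.

0.734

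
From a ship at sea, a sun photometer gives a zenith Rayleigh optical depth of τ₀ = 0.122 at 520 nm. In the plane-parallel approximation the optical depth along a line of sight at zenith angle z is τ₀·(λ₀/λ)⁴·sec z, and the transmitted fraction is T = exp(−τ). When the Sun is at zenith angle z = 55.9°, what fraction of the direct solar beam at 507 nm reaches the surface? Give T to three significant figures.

sec 55.9° = 1.7837.
τ = 0.122 × (520/507)⁴ × 1.7837 = 0.122 × 1.1066 × 1.7837 = 0.2408.
T = exp(−0.2408) = 0.7860.

0.786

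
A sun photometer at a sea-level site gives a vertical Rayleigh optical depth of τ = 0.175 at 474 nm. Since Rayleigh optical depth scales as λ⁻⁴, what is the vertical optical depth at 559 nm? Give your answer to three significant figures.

0.0905

τ(559 nm) = τ(474 nm) × (474/559)⁴ = 0.175 × (0.8479)⁴ = 0.175 × 0.5170 = 0.0905.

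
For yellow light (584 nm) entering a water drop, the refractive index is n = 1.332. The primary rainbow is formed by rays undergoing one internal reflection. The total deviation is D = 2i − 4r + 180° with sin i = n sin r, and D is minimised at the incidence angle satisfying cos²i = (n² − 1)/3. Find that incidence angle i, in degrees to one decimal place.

cos²i = (1.332² − 1)/3 = (1.77422 − 1)/3 = 0.25807.
cos i = 0.50801, so i = 59.469°.

59.5°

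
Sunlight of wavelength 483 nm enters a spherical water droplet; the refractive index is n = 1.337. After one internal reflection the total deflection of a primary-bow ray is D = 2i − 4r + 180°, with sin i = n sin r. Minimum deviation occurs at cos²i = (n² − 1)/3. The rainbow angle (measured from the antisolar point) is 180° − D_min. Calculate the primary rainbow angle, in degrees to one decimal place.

cos²i = (1.78757 − 1)/3 = 0.26252; i = arccos(0.51237) = 59.178°.
sin r = sin 59.178°/1.337 = 0.64231; r = 39.964°.
D_min = 2·59.178° − 4·39.964° + 180° = 138.500°.
Rainbow angle = 180° − D_min = 41.500°.

41.5°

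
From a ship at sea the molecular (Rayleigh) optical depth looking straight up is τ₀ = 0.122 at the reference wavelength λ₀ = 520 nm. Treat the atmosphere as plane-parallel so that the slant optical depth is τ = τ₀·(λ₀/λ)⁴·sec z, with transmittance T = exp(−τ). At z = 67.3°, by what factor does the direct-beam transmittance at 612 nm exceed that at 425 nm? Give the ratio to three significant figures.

Airmass: sec 67.3° = 2.5913.
τ(612 nm) = 0.122 × (520/612)⁴ × 2.5913 = 0.122 × 0.5212 × 2.5913 = 0.1648.
τ(425 nm) = 0.122 × (520/425)⁴ × 2.5913 = 0.122 × 2.2411 × 2.5913 = 0.7085.
T(612)/T(425) = exp(τ_B − τ_A) = exp(0.5437) = 1.7224.

1.72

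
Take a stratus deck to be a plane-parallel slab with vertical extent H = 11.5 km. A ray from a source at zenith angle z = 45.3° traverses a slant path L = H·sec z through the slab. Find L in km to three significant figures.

16.3 km

sec z = 1/cos 45.3° = 1.4217.
L = 11.5 × 1.4217 = 16.349 km.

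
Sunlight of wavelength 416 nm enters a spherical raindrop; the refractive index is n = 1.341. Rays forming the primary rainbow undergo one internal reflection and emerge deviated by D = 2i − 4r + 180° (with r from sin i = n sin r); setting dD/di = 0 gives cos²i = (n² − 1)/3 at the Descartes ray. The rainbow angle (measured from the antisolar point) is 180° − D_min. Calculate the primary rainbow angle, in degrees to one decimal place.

cos²i = (1.79828 − 1)/3 = 0.26609; i = arccos(0.51584) = 58.946°.
sin r = sin 58.946°/1.341 = 0.63884; r = 39.705°.
D_min = 2·58.946° − 4·39.705° + 180° = 139.071°.
Rainbow angle = 180° − D_min = 40.929°.

40.9°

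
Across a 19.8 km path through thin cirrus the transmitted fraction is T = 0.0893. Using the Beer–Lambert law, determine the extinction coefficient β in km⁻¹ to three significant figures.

Beer–Lambert: T = exp(−βL) ⇒ β = −ln(T)/L = −ln(0.0893)/19.8 = 2.4158/19.8 = 0.122 km⁻¹.

0.122 km⁻¹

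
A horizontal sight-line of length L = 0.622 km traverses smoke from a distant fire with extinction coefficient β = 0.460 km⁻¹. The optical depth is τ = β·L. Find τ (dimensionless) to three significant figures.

τ = β·L = 0.460 × 0.622 = 0.2861.

0.286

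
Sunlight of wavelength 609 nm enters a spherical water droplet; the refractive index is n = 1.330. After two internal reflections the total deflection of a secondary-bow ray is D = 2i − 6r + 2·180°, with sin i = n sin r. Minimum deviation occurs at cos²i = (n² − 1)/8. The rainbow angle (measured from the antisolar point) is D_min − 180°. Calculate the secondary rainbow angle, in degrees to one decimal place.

50.1°

cos²i = (1.76890 − 1)/8 = 0.09611; i = arccos(0.31002) = 71.940°.
sin r = sin 71.940°/1.330 = 0.71483; r = 45.630°.
D_min = 2·71.940° − 6·45.630° + 360° = 230.101°.
Rainbow angle = D_min − 180° = 50.101°.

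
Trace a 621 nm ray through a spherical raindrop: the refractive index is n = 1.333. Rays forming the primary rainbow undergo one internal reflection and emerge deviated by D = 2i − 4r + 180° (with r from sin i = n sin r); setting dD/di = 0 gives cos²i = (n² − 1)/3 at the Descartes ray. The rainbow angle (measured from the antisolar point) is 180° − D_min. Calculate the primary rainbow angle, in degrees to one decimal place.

cos²i = (1.77689 − 1)/3 = 0.25896; i = arccos(0.50888) = 59.410°.
sin r = sin 59.410°/1.333 = 0.64579; r = 40.225°.
D_min = 2·59.410° − 4·40.225° + 180° = 137.922°.
Rainbow angle = 180° − D_min = 42.078°.

42.1°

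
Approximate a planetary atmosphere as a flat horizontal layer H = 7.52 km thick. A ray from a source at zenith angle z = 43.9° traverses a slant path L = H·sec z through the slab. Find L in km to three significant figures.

sec z = 1/cos 43.9° = 1.3878.
L = 7.52 × 1.3878 = 10.436 km.

10.4 km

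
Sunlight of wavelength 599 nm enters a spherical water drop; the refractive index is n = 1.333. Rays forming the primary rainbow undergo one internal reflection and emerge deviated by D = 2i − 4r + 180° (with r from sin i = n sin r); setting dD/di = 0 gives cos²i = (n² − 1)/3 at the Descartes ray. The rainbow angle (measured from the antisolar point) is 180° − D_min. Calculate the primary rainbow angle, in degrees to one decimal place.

42.1°

cos²i = (1.77689 − 1)/3 = 0.25896; i = arccos(0.50888) = 59.410°.
sin r = sin 59.410°/1.333 = 0.64579; r = 40.225°.
D_min = 2·59.410° − 4·40.225° + 180° = 137.922°.
Rainbow angle = 180° − D_min = 42.078°.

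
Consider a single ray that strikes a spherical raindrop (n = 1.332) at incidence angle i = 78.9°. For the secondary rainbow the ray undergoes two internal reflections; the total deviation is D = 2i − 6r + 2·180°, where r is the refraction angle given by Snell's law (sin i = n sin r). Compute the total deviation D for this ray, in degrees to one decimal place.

233.1°

sin r = sin 78.9° / 1.332 = 0.9813/1.332 = 0.7367; r = 47.45°.
D = 2·78.9° − 6·47.45° + 2·180° = 157.80° − 284.71° + 360° = 233.09°.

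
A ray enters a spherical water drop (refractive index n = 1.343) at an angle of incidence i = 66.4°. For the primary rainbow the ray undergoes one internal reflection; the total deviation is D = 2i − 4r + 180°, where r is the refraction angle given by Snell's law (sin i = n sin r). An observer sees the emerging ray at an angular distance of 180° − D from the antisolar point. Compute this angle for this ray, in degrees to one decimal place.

39.3°

sin r = sin 66.4° / 1.343 = 0.9164/1.343 = 0.6823; r = 43.03°.
D = 2·66.4° − 4·43.03° + 180° = 132.80° − 172.10° + 180° = 140.70°.
Angle from antisolar point = 180° − D = 39.30°.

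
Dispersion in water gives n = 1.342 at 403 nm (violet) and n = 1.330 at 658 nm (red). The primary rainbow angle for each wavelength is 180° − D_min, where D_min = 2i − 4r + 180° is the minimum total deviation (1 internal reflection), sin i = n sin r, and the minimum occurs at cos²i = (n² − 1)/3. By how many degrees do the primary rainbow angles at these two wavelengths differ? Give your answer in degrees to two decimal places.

1.73°

At 403 nm (n = 1.342): cos²i = 0.26699 → i = 58.888°, r = 39.641°, D_min = 139.213°, rainbow angle = 40.787°.
At 658 nm (n = 1.330): cos²i = 0.25630 → i = 59.585°, r = 40.422°, D_min = 137.484°, rainbow angle = 42.516°.
Angular width = |40.787° − 42.516°| = 1.729°.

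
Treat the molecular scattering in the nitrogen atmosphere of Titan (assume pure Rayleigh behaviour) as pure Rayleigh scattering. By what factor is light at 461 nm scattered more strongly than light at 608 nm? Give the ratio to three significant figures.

3.03

Rayleigh scattering ∝ λ⁻⁴, so the ratio of coefficients is the inverse fourth power of the wavelength ratio.
σ(461)/σ(608) = (608/461)⁴ = (1.3189)⁴ = 3.026.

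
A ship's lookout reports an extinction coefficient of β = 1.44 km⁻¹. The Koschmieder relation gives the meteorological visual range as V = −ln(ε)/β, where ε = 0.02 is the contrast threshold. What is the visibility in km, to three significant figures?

V = −ln(0.02) / 1.44 = 3.912 / 1.44 = 2.7167 km.

2.72 km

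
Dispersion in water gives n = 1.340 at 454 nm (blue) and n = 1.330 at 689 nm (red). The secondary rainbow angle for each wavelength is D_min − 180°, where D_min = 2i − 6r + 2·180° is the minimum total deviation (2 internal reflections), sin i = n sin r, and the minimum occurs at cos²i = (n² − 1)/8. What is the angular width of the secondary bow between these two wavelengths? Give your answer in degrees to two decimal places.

At 454 nm (n = 1.340): cos²i = 0.09945 → i = 71.618°, r = 45.088°, D_min = 232.709°, rainbow angle = 52.709°.
At 689 nm (n = 1.330): cos²i = 0.09611 → i = 71.940°, r = 45.630°, D_min = 230.101°, rainbow angle = 50.101°.
Angular width = |52.709° − 50.101°| = 2.608°.

2.61°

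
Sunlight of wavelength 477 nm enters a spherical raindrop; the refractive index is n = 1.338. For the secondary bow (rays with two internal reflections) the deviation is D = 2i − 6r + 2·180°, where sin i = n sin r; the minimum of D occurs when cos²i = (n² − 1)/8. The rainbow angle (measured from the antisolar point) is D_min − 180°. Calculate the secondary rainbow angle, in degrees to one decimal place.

52.2°

cos²i = (1.79024 − 1)/8 = 0.09878; i = arccos(0.31429) = 71.682°.
sin r = sin 71.682°/1.338 = 0.70951; r = 45.195°.
D_min = 2·71.682° − 6·45.195° + 360° = 232.193°.
Rainbow angle = D_min − 180° = 52.193°.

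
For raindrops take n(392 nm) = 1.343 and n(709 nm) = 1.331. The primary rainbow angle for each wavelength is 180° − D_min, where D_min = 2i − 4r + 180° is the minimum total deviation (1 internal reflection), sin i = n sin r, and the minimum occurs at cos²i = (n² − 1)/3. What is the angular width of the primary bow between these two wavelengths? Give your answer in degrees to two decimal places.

1.72°

At 392 nm (n = 1.343): cos²i = 0.26788 → i = 58.830°, r = 39.577°, D_min = 139.354°, rainbow angle = 40.646°.
At 709 nm (n = 1.331): cos²i = 0.25719 → i = 59.527°, r = 40.356°, D_min = 137.630°, rainbow angle = 42.370°.
Angular width = |40.646° − 42.370°| = 1.724°.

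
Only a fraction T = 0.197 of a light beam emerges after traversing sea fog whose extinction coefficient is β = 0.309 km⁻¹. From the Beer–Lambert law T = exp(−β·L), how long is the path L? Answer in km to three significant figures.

5.26 km

Beer–Lambert: T = exp(−βL) ⇒ L = −ln(T)/β = −ln(0.197)/0.309 = 1.6246/0.309 = 5.257 km.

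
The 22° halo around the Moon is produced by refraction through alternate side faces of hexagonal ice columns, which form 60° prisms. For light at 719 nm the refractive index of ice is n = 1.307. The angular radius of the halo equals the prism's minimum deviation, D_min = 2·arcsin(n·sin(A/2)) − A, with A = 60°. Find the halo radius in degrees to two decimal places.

n·sin(A/2) = 1.307 × sin 30° = 1.307 × 0.5000 = 0.6535.
D_min = 2·arcsin(0.6535) − 60° = 2 × 40.806° − 60° = 21.612°.

21.61°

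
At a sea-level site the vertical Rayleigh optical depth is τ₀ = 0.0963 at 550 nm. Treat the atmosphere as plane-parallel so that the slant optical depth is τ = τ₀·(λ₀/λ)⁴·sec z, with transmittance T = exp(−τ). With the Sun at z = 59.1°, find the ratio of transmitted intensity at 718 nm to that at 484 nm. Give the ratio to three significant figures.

1.28

Airmass: sec 59.1° = 1.9473.
τ(718 nm) = 0.0963 × (550/718)⁴ × 1.9473 = 0.0963 × 0.3443 × 1.9473 = 0.0646.
τ(484 nm) = 0.0963 × (550/484)⁴ × 1.9473 = 0.0963 × 1.6675 × 1.9473 = 0.3127.
T(718)/T(484) = exp(τ_B − τ_A) = exp(0.2481) = 1.2816.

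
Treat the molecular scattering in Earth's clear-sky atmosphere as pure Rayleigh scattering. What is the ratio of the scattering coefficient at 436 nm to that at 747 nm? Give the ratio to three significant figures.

Rayleigh scattering ∝ λ⁻⁴, so the ratio of coefficients is the inverse fourth power of the wavelength ratio.
σ(436)/σ(747) = (747/436)⁴ = (1.7133)⁴ = 8.617.

8.62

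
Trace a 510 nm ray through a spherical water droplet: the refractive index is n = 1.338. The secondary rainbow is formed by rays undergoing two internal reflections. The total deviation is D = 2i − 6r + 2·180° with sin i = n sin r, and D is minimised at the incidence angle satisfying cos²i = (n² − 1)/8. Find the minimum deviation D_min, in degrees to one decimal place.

232.2°

cos²i = (1.79024 − 1)/8 = 0.09878; i = arccos(0.31429) = 71.682°.
sin r = sin 71.682°/1.338 = 0.70951; r = 45.195°.
D_min = 2·71.682° − 6·45.195° + 360° = 232.193°.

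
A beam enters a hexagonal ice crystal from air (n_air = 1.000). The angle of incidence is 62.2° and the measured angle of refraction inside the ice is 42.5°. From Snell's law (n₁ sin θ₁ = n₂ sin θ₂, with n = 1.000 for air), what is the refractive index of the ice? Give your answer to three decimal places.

n = sin θ_i / sin θ_r = sin 62.2° / sin 42.5° = 0.8846 / 0.6756 = 1.3093.

1.309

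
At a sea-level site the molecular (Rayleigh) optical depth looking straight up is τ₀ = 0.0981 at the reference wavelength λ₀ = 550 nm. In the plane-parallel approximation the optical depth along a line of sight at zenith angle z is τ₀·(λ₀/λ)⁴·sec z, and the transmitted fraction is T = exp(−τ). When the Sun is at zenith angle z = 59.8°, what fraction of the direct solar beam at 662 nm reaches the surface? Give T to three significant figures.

sec 59.8° = 1.9880.
τ = 0.0981 × (550/662)⁴ × 1.9880 = 0.0981 × 0.4765 × 1.9880 = 0.0929.
T = exp(−0.0929) = 0.9113.

0.911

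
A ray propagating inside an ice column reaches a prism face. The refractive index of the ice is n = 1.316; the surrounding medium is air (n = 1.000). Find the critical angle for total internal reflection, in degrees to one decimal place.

49.5°

sin θ_c = n_air / n = 1.000 / 1.316 = 0.7599.
θ_c = arcsin(0.7599) = 49.45°.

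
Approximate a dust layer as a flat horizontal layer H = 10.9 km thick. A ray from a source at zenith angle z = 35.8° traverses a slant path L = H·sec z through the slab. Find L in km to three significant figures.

13.4 km

sec z = 1/cos 35.8° = 1.2329.
L = 10.9 × 1.2329 = 13.439 km.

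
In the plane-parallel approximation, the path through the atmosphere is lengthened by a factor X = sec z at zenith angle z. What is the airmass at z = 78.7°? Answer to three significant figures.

X = sec z = 1/cos 78.7° = 1/0.1959 = 5.1034.

5.10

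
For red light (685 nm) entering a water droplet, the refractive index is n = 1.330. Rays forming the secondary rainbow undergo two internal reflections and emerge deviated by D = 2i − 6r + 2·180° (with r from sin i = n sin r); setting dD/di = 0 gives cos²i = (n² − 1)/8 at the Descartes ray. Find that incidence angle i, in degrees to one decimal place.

cos²i = (1.330² − 1)/8 = (1.76890 − 1)/8 = 0.09611.
cos i = 0.31002, so i = 71.940°.

71.9°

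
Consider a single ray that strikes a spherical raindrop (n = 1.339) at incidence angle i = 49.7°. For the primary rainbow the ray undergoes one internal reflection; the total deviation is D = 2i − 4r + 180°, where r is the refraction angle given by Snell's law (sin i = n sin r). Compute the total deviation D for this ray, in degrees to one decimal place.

sin r = sin 49.7° / 1.339 = 0.7627/1.339 = 0.5696; r = 34.72°.
D = 2·49.7° − 4·34.72° + 180° = 99.40° − 138.88° + 180° = 140.52°.

140.5°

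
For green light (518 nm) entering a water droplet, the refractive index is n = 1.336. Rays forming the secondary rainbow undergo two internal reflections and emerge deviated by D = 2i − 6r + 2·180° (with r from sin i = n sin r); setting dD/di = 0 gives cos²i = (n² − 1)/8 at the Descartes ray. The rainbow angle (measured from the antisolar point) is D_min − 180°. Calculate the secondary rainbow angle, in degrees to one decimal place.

cos²i = (1.78490 − 1)/8 = 0.09811; i = arccos(0.31323) = 71.746°.
sin r = sin 71.746°/1.336 = 0.71084; r = 45.303°.
D_min = 2·71.746° − 6·45.303° + 360° = 231.674°.
Rainbow angle = D_min − 180° = 51.674°.

51.7°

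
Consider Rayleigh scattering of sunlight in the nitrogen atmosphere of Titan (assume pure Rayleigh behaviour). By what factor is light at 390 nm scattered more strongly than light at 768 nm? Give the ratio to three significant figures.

15.0

Rayleigh scattering ∝ λ⁻⁴, so the ratio of coefficients is the inverse fourth power of the wavelength ratio.
σ(390)/σ(768) = (768/390)⁴ = (1.9692)⁴ = 15.04.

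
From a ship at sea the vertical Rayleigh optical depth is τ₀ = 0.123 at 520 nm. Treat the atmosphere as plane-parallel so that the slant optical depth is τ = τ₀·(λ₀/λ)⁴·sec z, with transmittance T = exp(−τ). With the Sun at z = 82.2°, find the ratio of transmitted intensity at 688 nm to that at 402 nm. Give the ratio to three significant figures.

Airmass: sec 82.2° = 7.3684.
τ(688 nm) = 0.123 × (520/688)⁴ × 7.3684 = 0.123 × 0.3263 × 7.3684 = 0.2958.
τ(402 nm) = 0.123 × (520/402)⁴ × 7.3684 = 0.123 × 2.7997 × 7.3684 = 2.5374.
T(688)/T(402) = exp(τ_B − τ_A) = exp(2.2416) = 9.4085.

9.41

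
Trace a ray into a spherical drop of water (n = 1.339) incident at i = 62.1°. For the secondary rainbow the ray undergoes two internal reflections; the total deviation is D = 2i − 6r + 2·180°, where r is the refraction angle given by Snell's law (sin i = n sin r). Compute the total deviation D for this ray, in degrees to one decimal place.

sin r = sin 62.1° / 1.339 = 0.8838/1.339 = 0.6600; r = 41.30°.
D = 2·62.1° − 6·41.30° + 2·180° = 124.20° − 247.81° + 360° = 236.39°.

236.4°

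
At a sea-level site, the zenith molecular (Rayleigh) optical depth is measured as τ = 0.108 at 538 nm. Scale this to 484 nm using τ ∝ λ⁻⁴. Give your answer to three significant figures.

τ(484 nm) = τ(538 nm) × (538/484)⁴ = 0.108 × (1.1116)⁴ = 0.108 × 1.5267 = 0.1649.

0.165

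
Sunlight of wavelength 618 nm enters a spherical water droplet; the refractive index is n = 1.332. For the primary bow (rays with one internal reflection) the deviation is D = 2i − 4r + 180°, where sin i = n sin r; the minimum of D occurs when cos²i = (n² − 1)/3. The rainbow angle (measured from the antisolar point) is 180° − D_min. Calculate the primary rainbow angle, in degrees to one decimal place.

42.2°

cos²i = (1.77422 − 1)/3 = 0.25807; i = arccos(0.50801) = 59.469°.
sin r = sin 59.469°/1.332 = 0.64666; r = 40.290°.
D_min = 2·59.469° − 4·40.290° + 180° = 137.776°.
Rainbow angle = 180° − D_min = 42.224°.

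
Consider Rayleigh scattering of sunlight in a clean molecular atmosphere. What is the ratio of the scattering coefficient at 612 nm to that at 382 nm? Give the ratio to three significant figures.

0.152

Rayleigh scattering ∝ λ⁻⁴, so the ratio of coefficients is the inverse fourth power of the wavelength ratio.
σ(612)/σ(382) = (382/612)⁴ = (0.6242)⁴ = 0.1518.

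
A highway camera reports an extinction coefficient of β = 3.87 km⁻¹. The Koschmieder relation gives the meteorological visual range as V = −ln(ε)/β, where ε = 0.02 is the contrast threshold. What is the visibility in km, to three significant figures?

V = −ln(0.02) / 3.87 = 3.912 / 3.87 = 1.0109 km.

1.01 km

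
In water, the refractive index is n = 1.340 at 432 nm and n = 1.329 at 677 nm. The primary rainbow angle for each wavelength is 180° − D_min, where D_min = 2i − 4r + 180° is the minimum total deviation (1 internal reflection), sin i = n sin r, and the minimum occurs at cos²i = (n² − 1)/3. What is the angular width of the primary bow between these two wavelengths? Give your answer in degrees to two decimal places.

1.59°

At 432 nm (n = 1.340): cos²i = 0.26520 → i = 59.004°, r = 39.770°, D_min = 138.929°, rainbow angle = 41.071°.
At 677 nm (n = 1.329): cos²i = 0.25541 → i = 59.643°, r = 40.487°, D_min = 137.337°, rainbow angle = 42.663°.
Angular width = |41.071° − 42.663°| = 1.592°.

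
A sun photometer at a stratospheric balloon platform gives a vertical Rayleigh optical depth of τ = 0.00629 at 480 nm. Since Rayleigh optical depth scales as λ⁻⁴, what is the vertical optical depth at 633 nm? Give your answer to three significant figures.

0.00208

τ(633 nm) = τ(480 nm) × (480/633)⁴ = 0.00629 × (0.7583)⁴ = 0.00629 × 0.3306 = 0.0021.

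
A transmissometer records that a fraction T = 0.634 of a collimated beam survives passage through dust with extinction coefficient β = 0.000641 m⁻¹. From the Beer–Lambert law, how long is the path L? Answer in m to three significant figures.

Beer–Lambert: T = exp(−βL) ⇒ L = −ln(T)/β = −ln(0.634)/0.000641 = 0.4557/0.000641 = 710.9 m.

711 m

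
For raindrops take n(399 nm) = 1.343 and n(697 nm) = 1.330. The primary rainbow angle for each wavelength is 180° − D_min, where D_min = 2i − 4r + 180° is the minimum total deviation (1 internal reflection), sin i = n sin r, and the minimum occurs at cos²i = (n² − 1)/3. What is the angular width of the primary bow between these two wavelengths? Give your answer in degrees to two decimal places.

At 399 nm (n = 1.343): cos²i = 0.26788 → i = 58.830°, r = 39.577°, D_min = 139.354°, rainbow angle = 40.646°.
At 697 nm (n = 1.330): cos²i = 0.25630 → i = 59.585°, r = 40.422°, D_min = 137.484°, rainbow angle = 42.516°.
Angular width = |40.646° − 42.516°| = 1.871°.

1.87°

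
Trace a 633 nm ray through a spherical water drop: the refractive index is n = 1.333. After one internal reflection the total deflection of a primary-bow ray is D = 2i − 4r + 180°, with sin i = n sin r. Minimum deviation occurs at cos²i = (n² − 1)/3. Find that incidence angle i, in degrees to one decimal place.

59.4°

cos²i = (1.333² − 1)/3 = (1.77689 − 1)/3 = 0.25896.
cos i = 0.50888, so i = 59.410°.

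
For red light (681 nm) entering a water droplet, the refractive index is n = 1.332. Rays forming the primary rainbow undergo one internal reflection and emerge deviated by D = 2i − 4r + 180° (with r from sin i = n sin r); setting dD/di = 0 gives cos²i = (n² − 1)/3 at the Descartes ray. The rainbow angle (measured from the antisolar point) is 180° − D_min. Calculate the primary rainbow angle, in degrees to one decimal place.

cos²i = (1.77422 − 1)/3 = 0.25807; i = arccos(0.50801) = 59.469°.
sin r = sin 59.469°/1.332 = 0.64666; r = 40.290°.
D_min = 2·59.469° − 4·40.290° + 180° = 137.776°.
Rainbow angle = 180° − D_min = 42.224°.

42.2°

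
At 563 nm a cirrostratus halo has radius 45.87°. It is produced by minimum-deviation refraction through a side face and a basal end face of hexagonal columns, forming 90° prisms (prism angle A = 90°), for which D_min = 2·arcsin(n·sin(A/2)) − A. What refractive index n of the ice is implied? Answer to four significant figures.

1.311

Rearranging: n = sin((D_min + A)/2) / sin(A/2).
(D_min + A)/2 = (45.87° + 90°)/2 = 67.935°.
n = sin 67.935° / sin 45° = 0.9268 / 0.7071 = 1.3106.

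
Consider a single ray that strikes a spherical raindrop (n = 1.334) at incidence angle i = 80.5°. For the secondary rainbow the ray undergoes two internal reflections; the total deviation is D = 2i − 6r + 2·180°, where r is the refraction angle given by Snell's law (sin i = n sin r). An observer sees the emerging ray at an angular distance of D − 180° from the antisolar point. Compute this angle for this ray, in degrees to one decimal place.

sin r = sin 80.5° / 1.334 = 0.9863/1.334 = 0.7393; r = 47.68°.
D = 2·80.5° − 6·47.68° + 2·180° = 161.00° − 286.05° + 360° = 234.95°.
Angle from antisolar point = D − 180° = 54.95°.

54.9°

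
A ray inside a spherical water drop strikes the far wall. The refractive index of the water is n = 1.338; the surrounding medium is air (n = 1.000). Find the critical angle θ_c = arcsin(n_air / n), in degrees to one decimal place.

48.4°

sin θ_c = n_air / n = 1.000 / 1.338 = 0.7474.
θ_c = arcsin(0.7474) = 48.36°.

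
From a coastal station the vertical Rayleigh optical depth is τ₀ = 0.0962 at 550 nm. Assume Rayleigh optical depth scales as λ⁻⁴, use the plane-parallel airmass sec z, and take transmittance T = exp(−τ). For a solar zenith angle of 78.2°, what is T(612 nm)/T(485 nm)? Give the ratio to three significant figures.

Airmass: sec 78.2° = 4.8901.
τ(612 nm) = 0.0962 × (550/612)⁴ × 4.8901 = 0.0962 × 0.6523 × 4.8901 = 0.3069.
τ(485 nm) = 0.0962 × (550/485)⁴ × 4.8901 = 0.0962 × 1.6538 × 4.8901 = 0.7780.
T(612)/T(485) = exp(τ_B − τ_A) = exp(0.4711) = 1.6018.

1.60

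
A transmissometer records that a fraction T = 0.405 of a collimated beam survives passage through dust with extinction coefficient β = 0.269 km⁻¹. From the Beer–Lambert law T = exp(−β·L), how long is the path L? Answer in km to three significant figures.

Beer–Lambert: T = exp(−βL) ⇒ L = −ln(T)/β = −ln(0.405)/0.269 = 0.9039/0.269 = 3.36 km.

3.36 km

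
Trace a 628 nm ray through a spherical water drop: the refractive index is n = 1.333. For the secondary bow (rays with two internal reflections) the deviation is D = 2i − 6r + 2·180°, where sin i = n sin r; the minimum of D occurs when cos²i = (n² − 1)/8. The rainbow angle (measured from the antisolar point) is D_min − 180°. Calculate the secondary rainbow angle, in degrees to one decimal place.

50.9°

cos²i = (1.77689 − 1)/8 = 0.09711; i = arccos(0.31163) = 71.843°.
sin r = sin 71.843°/1.333 = 0.71283; r = 45.466°.
D_min = 2·71.843° − 6·45.466° + 360° = 230.891°.
Rainbow angle = D_min − 180° = 50.891°.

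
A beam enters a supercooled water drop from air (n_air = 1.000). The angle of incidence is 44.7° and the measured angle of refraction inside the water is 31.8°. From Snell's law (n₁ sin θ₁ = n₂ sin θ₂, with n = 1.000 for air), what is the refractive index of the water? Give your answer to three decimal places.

n = sin θ_i / sin θ_r = sin 44.7° / sin 31.8° = 0.7034 / 0.5270 = 1.3348.

1.335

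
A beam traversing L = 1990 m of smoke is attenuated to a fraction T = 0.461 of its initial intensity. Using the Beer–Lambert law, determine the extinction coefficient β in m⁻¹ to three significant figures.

Beer–Lambert: T = exp(−βL) ⇒ β = −ln(T)/L = −ln(0.461)/1990 = 0.7744/1990 = 0.0003891 m⁻¹.

0.000389 m⁻¹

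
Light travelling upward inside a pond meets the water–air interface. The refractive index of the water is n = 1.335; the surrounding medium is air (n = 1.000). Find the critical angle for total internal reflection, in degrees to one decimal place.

48.5°

sin θ_c = n_air / n = 1.000 / 1.335 = 0.7491.
θ_c = arcsin(0.7491) = 48.51°.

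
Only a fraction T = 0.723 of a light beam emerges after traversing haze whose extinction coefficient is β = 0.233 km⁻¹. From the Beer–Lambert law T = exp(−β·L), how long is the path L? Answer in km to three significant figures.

Beer–Lambert: T = exp(−βL) ⇒ L = −ln(T)/β = −ln(0.723)/0.233 = 0.3243/0.233 = 1.392 km.

1.39 km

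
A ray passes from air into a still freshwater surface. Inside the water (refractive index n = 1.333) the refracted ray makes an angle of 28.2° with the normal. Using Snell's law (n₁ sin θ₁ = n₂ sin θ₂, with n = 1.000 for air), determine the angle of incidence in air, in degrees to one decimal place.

39.0°

Snell: sin θ_i = n · sin θ_r = 1.333 × sin 28.2° = 1.333 × 0.4726 = 0.6299.
θ_i = arcsin(0.6299) = 39.04°.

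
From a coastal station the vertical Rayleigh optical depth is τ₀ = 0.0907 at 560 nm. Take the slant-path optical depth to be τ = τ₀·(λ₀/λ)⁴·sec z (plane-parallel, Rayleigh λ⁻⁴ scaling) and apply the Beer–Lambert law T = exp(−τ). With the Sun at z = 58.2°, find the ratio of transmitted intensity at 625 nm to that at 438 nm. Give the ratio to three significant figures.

1.42

Airmass: sec 58.2° = 1.8977.
τ(625 nm) = 0.0907 × (560/625)⁴ × 1.8977 = 0.0907 × 0.6445 × 1.8977 = 0.1109.
τ(438 nm) = 0.0907 × (560/438)⁴ × 1.8977 = 0.0907 × 2.6721 × 1.8977 = 0.4599.
T(625)/T(438) = exp(τ_B − τ_A) = exp(0.3490) = 1.4176.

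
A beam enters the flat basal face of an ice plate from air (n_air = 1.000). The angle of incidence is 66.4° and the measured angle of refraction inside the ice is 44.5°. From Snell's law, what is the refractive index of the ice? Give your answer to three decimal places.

1.307

n = sin θ_i / sin θ_r = sin 66.4° / sin 44.5° = 0.9164 / 0.7009 = 1.3074.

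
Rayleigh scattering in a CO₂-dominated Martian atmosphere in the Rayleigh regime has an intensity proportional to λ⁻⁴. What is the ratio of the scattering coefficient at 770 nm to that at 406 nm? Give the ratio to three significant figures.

Rayleigh scattering ∝ λ⁻⁴, so the ratio of coefficients is the inverse fourth power of the wavelength ratio.
σ(770)/σ(406) = (406/770)⁴ = (0.5273)⁴ = 0.07729.

0.0773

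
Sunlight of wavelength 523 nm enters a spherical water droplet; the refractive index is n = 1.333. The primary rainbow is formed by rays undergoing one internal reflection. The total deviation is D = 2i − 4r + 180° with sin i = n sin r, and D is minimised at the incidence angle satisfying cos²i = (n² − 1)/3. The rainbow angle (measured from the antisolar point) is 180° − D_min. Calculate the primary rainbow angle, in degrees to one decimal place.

cos²i = (1.77689 − 1)/3 = 0.25896; i = arccos(0.50888) = 59.410°.
sin r = sin 59.410°/1.333 = 0.64579; r = 40.225°.
D_min = 2·59.410° − 4·40.225° + 180° = 137.922°.
Rainbow angle = 180° − D_min = 42.078°.

42.1°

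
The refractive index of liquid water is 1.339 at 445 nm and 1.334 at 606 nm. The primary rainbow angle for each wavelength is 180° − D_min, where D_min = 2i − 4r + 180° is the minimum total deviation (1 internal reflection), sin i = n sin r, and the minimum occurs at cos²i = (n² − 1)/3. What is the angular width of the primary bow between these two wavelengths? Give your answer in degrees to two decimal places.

0.72°

At 445 nm (n = 1.339): cos²i = 0.26431 → i = 59.062°, r = 39.834°, D_min = 138.786°, rainbow angle = 41.214°.
At 606 nm (n = 1.334): cos²i = 0.25985 → i = 59.352°, r = 40.159°, D_min = 138.067°, rainbow angle = 41.933°.
Angular width = |41.214° − 41.933°| = 0.719°.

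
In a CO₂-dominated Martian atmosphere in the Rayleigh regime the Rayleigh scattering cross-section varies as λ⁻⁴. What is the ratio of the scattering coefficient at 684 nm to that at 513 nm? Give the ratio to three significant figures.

Rayleigh scattering ∝ λ⁻⁴, so the ratio of coefficients is the inverse fourth power of the wavelength ratio.
σ(684)/σ(513) = (513/684)⁴ = (0.7500)⁴ = 0.3164.

0.316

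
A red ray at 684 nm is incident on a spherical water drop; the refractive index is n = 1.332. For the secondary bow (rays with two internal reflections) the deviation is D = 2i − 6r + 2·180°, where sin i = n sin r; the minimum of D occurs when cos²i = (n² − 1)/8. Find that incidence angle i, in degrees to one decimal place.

71.9°

cos²i = (1.332² − 1)/8 = (1.77422 − 1)/8 = 0.09678.
cos i = 0.31109, so i = 71.875°.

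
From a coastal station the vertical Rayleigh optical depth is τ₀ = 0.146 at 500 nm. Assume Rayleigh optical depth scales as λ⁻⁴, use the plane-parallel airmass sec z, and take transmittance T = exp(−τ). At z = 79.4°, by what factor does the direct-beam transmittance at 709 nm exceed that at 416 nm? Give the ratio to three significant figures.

4.31

Airmass: sec 79.4° = 5.4362.
τ(709 nm) = 0.146 × (500/709)⁴ × 5.4362 = 0.146 × 0.2473 × 5.4362 = 0.1963.
τ(416 nm) = 0.146 × (500/416)⁴ × 5.4362 = 0.146 × 2.0869 × 5.4362 = 1.6564.
T(709)/T(416) = exp(τ_B − τ_A) = exp(1.4601) = 4.3062.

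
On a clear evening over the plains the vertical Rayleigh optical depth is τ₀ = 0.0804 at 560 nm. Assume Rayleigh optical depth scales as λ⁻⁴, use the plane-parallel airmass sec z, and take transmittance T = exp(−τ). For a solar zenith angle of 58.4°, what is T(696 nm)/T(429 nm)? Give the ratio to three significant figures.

Airmass: sec 58.4° = 1.9084.
τ(696 nm) = 0.0804 × (560/696)⁴ × 1.9084 = 0.0804 × 0.4191 × 1.9084 = 0.0643.
τ(429 nm) = 0.0804 × (560/429)⁴ × 1.9084 = 0.0804 × 2.9035 × 1.9084 = 0.4455.
T(696)/T(429) = exp(τ_B − τ_A) = exp(0.3812) = 1.4640.

1.46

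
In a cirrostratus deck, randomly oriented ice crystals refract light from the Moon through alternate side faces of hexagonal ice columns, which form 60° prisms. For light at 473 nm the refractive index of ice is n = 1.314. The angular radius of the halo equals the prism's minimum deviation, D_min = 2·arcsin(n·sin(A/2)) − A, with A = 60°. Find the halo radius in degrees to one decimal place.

22.1°

n·sin(A/2) = 1.314 × sin 30° = 1.314 × 0.5000 = 0.6570.
D_min = 2·arcsin(0.6570) − 60° = 2 × 41.071° − 60° = 22.143°.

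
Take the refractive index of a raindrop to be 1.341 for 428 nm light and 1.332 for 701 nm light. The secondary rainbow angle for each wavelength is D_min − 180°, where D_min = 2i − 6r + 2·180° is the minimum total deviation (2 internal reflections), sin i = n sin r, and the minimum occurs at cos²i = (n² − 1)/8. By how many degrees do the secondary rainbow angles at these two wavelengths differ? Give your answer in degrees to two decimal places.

2.34°

At 428 nm (n = 1.341): cos²i = 0.09979 → i = 71.586°, r = 45.034°, D_min = 232.966°, rainbow angle = 52.966°.
At 701 nm (n = 1.332): cos²i = 0.09678 → i = 71.875°, r = 45.520°, D_min = 230.628°, rainbow angle = 50.628°.
Angular width = |52.966° − 50.628°| = 2.337°.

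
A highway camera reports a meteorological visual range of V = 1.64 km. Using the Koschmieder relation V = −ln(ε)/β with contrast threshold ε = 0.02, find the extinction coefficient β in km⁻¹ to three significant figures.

2.39 km⁻¹

β = −ln(0.02) / V = 3.912 / 1.64 = 2.3854 km⁻¹.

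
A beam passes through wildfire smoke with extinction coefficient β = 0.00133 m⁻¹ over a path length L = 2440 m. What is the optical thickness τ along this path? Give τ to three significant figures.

3.25

τ = β·L = 0.00133 × 2440 = 3.2452.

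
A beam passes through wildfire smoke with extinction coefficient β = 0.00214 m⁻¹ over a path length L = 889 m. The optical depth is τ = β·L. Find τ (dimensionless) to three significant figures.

1.90

τ = β·L = 0.00214 × 889 = 1.9025.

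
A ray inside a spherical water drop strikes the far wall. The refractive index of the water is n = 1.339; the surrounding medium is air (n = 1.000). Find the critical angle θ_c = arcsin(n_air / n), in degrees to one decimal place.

sin θ_c = n_air / n = 1.000 / 1.339 = 0.7468.
θ_c = arcsin(0.7468) = 48.32°.

48.3°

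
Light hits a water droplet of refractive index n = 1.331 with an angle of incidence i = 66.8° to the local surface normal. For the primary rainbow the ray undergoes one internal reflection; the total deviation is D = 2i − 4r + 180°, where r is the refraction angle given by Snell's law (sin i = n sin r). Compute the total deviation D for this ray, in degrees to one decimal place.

sin r = sin 66.8° / 1.331 = 0.9191/1.331 = 0.6906; r = 43.67°.
D = 2·66.8° − 4·43.67° + 180° = 133.60° − 174.70° + 180° = 138.90°.

138.9°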